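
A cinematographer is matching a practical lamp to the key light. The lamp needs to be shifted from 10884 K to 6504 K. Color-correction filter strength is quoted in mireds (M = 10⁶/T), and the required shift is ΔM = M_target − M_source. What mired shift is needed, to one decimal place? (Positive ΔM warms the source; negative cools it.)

+61.9 mireds

M_source = 10⁶/10884 = 91.878; M_target = 10⁶/6504 = 153.752.
ΔM = 153.752 − 91.878 = 61.874 → +61.9 mireds, a warming shift.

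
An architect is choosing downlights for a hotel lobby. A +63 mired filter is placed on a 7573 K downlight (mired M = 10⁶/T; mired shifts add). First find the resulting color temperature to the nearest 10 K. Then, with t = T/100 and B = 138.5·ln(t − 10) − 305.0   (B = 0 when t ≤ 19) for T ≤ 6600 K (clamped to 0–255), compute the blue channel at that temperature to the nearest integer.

M_in = 10⁶/7573 = 132.05; M_out = 132.05 + (+63) = 195.05.
T_out = 10⁶/195.05 = 5126.9 K → 5130 K; t = 51.3.
B = 138.5·ln(51.3 − 10) − 305.0 = 138.5·ln 41.3 − 305.0 = 138.5·3.7209 − 305.0 = 210.339.
Rounded: 210.

210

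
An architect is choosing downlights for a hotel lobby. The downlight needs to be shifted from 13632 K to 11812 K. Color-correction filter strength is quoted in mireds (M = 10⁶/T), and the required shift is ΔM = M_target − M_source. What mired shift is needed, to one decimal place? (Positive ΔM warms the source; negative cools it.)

M_source = 10⁶/13632 = 73.357; M_target = 10⁶/11812 = 84.660.
ΔM = 84.660 − 73.357 = 11.303 → +11.3 mireds, a warming shift.

+11.3 mireds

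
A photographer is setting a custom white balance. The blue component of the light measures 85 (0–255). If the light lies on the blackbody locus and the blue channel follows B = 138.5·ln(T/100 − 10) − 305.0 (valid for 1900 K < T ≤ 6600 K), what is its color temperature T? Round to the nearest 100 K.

2700 K

ln(t − 10) = (85 + 305.0) / 138.5 = 2.8159.
t − 10 = e^2.8159 = 16.708, so t = 26.708.
T = 100·t = 2671 K → 2700 K to the nearest 100 K.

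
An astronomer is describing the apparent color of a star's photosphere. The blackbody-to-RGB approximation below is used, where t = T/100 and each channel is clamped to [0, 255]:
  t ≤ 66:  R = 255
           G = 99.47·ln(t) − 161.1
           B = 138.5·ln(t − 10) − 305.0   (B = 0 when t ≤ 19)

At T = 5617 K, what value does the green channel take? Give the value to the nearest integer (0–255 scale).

t = 5617/100 = 56.17; the t ≤ 66 branch applies.
G = 99.47·ln 56.17 − 161.1 = 99.47·4.0284 − 161.1 = 239.603.
Rounded: 240.

240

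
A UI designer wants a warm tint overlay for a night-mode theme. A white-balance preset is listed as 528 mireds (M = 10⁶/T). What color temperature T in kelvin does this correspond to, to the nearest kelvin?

T = 10⁶ / 528 = 1893.94 K → 1894 K.

1894 K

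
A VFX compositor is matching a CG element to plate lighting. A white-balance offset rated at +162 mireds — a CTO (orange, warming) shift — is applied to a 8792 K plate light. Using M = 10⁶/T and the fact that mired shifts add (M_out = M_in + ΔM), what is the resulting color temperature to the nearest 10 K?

M_in = 10⁶/8792 = 113.74 mireds.
M_out = 113.74 + (+162) = 275.74 mireds.
T_out = 10⁶/275.74 = 3626.6 K → 3630 K.

3630 K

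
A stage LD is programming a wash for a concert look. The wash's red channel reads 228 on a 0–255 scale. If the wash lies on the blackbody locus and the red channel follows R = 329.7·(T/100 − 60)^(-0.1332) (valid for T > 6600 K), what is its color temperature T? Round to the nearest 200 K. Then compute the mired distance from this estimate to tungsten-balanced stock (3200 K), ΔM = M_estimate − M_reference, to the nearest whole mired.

(t − 60)^(-0.1332) = 228/329.7 = 0.69154.
t − 60 = 0.69154^(1/-0.1332) = 0.69154^(-7.508) = 15.943, so t = 75.943.
T = 100·t = 7594 K → 7600 K to the nearest 200 K.
M_estimate = 10⁶/7600 = 131.58; M_reference = 10⁶/3200 = 312.50.
ΔM = 131.58 − 312.50 = -180.92 → -181 mireds.

-181 mireds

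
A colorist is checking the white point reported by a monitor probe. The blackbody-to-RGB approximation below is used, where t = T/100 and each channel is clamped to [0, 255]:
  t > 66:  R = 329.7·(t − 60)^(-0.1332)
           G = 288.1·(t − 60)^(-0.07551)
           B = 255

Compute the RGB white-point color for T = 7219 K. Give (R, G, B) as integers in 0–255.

t = 7219/100 = 72.19; the t > 66 branch applies.
R = 329.7·(72.19 − 60)^(-0.1332) = 329.7·12.19^(-0.1332) = 329.7·0.71671 = 236.300.
G = 288.1·(72.19 − 60)^(-0.07551) = 288.1·12.19^(-0.07551) = 288.1·0.82793 = 238.528.
B = 255 by definition for t > 66.
Rounded: (236, 239, 255).

(236, 239, 255)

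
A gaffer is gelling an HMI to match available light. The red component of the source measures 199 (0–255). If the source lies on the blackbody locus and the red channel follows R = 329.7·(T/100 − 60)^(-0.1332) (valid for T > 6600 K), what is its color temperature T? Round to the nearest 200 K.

(t − 60)^(-0.1332) = 199/329.7 = 0.60358.
t − 60 = 0.60358^(1/-0.1332) = 0.60358^(-7.508) = 44.273, so t = 104.273.
T = 100·t = 10427 K → 10400 K to the nearest 200 K.

10400 K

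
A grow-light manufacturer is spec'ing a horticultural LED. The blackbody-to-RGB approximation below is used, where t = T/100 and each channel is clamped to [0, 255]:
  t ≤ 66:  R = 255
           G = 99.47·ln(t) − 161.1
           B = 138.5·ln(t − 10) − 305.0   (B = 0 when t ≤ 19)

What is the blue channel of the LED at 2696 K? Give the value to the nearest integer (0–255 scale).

87

t = 2696/100 = 26.96; the t ≤ 66 branch applies.
B = 138.5·ln(26.96 − 10) − 305.0 = 138.5·ln 16.96 − 305.0 = 138.5·2.8309 − 305.0 = 87.074.
Rounded: 87.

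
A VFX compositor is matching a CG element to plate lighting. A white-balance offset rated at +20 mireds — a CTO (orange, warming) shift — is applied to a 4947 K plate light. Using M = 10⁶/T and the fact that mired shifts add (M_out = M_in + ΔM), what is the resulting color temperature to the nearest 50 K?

M_in = 10⁶/4947 = 202.14 mireds.
M_out = 202.14 + (+20) = 222.14 mireds.
T_out = 10⁶/222.14 = 4501.6 K → 4500 K.

4500 K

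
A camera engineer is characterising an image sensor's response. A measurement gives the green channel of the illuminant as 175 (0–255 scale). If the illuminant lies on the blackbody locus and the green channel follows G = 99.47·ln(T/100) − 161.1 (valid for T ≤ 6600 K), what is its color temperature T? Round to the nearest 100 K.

ln t = (175 + 161.1) / 99.47 = 3.3789.
t = e^3.3789 = 29.339.
T = 100·t = 2934 K → 2900 K to the nearest 100 K.

2900 K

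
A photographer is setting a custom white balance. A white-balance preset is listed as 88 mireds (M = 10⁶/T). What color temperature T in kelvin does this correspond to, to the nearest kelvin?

T = 10⁶ / 88 = 11363.64 K → 11364 K.

11364 K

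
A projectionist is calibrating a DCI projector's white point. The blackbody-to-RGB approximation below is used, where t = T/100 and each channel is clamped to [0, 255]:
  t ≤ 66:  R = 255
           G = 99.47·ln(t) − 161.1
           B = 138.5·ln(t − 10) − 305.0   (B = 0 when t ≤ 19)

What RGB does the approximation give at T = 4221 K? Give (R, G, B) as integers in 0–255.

(255, 211, 176)

t = 4221/100 = 42.21; the t ≤ 66 branch applies.
R = 255 by definition for t ≤ 66.
G = 99.47·ln 42.21 − 161.1 = 99.47·3.7427 − 161.1 = 211.182.
B = 138.5·ln(42.21 − 10) − 305.0 = 138.5·ln 32.21 − 305.0 = 138.5·3.4723 − 305.0 = 175.910.
Rounded: (255, 211, 176).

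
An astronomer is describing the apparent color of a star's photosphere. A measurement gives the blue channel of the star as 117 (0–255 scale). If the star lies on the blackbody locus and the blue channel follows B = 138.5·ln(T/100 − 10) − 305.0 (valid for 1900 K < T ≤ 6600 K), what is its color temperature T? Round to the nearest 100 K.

ln(t − 10) = (117 + 305.0) / 138.5 = 3.0469.
t − 10 = e^3.0469 = 21.051, so t = 31.051.
T = 100·t = 3105 K → 3100 K to the nearest 100 K.

3100 K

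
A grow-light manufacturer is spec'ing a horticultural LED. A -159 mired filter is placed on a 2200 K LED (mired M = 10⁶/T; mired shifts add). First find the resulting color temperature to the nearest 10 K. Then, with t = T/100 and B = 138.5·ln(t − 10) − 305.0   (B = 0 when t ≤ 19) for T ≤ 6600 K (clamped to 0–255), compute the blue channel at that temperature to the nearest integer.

M_in = 10⁶/2200 = 454.55; M_out = 454.55 + (-159) = 295.55.
T_out = 10⁶/295.55 = 3383.6 K → 3380 K; t = 33.8.
B = 138.5·ln(33.8 − 10) − 305.0 = 138.5·ln 23.8 − 305.0 = 138.5·3.1697 − 305.0 = 134.001.
Rounded: 134.

134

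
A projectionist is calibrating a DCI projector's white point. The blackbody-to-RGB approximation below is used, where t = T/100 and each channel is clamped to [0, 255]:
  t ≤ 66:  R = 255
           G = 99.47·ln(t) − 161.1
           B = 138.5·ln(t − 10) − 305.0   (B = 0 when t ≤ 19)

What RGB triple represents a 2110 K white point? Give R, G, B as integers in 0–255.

R=255, G=142, B=28

t = 2110/100 = 21.1; the t ≤ 66 branch applies.
R = 255 by definition for t ≤ 66.
G = 99.47·ln 21.1 − 161.1 = 99.47·3.0493 − 161.1 = 142.211.
B = 138.5·ln(21.1 − 10) − 305.0 = 138.5·ln 11.1 − 305.0 = 138.5·2.4069 − 305.0 = 28.362.
Rounded: (255, 142, 28).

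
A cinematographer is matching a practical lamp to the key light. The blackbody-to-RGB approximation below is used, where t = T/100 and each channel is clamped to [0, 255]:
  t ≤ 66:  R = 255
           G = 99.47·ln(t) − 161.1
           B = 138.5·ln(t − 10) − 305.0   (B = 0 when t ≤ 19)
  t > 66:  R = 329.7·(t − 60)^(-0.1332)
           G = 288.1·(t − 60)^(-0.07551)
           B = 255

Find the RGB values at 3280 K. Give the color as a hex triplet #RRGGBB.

#FFBA80

t = 3280/100 = 32.8; the t ≤ 66 branch applies.
R = 255 by definition for t ≤ 66.
G = 99.47·ln 32.8 − 161.1 = 99.47·3.4904 − 161.1 = 186.093.
B = 138.5·ln(32.8 − 10) − 305.0 = 138.5·ln 22.8 − 305.0 = 138.5·3.1268 − 305.0 = 128.056.
Rounded: (255, 186, 128).
In hex: #FFBA80.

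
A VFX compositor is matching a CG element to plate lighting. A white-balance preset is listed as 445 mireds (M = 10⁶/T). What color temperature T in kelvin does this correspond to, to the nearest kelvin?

T = 10⁶ / 445 = 2247.19 K → 2247 K.

2247 K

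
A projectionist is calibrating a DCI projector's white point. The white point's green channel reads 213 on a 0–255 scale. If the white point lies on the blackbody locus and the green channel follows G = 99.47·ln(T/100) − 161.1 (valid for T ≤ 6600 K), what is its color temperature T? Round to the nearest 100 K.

4300 K

ln t = (213 + 161.1) / 99.47 = 3.7609.
t = e^3.7609 = 42.989.
T = 100·t = 4299 K → 4300 K to the nearest 100 K.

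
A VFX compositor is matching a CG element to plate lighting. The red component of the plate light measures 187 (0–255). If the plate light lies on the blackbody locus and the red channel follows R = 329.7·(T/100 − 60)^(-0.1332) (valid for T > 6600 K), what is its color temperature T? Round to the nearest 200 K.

13000 K

(t − 60)^(-0.1332) = 187/329.7 = 0.56718.
t − 60 = 0.56718^(1/-0.1332) = 0.56718^(-7.508) = 70.620, so t = 130.620.
T = 100·t = 13062 K → 13000 K to the nearest 200 K.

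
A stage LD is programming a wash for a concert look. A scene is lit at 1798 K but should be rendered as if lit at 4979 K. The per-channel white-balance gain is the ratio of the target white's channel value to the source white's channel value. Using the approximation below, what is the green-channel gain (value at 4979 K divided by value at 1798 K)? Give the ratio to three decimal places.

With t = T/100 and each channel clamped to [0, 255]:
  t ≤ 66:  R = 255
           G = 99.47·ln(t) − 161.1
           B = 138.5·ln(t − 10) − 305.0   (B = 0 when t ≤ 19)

1.802

At 1798 K (t = 17.98):
  G = 99.47·ln 17.98 − 161.1 = 99.47·2.8893 − 161.1 = 126.295.
At 4979 K (t = 49.79):
  G = 99.47·ln 49.79 − 161.1 = 99.47·3.9078 − 161.1 = 227.610.
Gain = 227.610 / 126.295 = 1.8022 → 1.802.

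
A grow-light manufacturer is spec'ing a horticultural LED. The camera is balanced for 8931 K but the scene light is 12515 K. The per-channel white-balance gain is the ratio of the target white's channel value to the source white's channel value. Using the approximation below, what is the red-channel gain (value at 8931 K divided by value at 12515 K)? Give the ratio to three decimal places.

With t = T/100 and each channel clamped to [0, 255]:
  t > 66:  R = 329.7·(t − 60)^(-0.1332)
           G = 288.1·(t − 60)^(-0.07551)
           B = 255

1.112

At 12515 K (t = 125.15):
  R = 329.7·(125.15 − 60)^(-0.1332) = 329.7·65.15^(-0.1332) = 329.7·0.57331 = 189.019.
At 8931 K (t = 89.31):
  R = 329.7·(89.31 − 60)^(-0.1332) = 329.7·29.31^(-0.1332) = 329.7·0.63767 = 210.239.
Gain = 210.239 / 189.019 = 1.1123 → 1.112.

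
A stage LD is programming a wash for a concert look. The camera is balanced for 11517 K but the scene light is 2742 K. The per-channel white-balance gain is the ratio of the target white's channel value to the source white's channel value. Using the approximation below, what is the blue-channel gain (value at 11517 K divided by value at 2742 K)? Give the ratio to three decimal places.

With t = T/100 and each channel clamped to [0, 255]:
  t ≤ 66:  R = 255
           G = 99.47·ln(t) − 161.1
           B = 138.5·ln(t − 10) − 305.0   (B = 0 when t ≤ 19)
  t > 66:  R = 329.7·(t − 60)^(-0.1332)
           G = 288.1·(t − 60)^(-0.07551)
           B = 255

2.809

At 2742 K (t = 27.42):
  B = 138.5·ln(27.42 − 10) − 305.0 = 138.5·ln 17.42 − 305.0 = 138.5·2.8576 − 305.0 = 90.780.
At 11517 K (t = 115.17):
  B = 255 by definition for t > 66.
Gain = 255.000 / 90.780 = 2.8090 → 2.809.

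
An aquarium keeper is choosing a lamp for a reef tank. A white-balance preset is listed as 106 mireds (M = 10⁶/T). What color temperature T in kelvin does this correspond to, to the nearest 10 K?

9430 K

T = 10⁶ / 106 = 9433.96 K → 9430 K.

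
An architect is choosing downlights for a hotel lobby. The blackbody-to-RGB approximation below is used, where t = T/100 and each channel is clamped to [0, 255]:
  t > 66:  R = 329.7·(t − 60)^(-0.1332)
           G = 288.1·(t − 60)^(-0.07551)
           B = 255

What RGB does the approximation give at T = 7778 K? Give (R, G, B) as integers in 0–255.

(225, 232, 255)

t = 7778/100 = 77.78; the t > 66 branch applies.
R = 329.7·(77.78 − 60)^(-0.1332) = 329.7·17.78^(-0.1332) = 329.7·0.68157 = 224.713.
G = 288.1·(77.78 − 60)^(-0.07551) = 288.1·17.78^(-0.07551) = 288.1·0.80467 = 231.825.
B = 255 by definition for t > 66.
Rounded: (225, 232, 255).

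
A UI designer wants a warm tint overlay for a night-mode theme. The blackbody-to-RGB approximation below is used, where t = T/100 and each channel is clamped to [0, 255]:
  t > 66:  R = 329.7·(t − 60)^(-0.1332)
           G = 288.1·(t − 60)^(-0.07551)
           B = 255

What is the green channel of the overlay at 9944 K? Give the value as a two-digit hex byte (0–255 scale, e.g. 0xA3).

t = 9944/100 = 99.44; the t > 66 branch applies.
G = 288.1·(99.44 − 60)^(-0.07551) = 288.1·39.44^(-0.07551) = 288.1·0.75769 = 218.290.
Rounded: 218; in hex, 0xDA.

0xDA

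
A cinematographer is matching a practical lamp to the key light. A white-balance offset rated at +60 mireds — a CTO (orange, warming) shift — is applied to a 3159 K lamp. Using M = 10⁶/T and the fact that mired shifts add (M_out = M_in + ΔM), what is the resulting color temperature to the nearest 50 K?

2650 K

M_in = 10⁶/3159 = 316.56 mireds.
M_out = 316.56 + (+60) = 376.56 mireds.
T_out = 10⁶/376.56 = 2655.6 K → 2650 K.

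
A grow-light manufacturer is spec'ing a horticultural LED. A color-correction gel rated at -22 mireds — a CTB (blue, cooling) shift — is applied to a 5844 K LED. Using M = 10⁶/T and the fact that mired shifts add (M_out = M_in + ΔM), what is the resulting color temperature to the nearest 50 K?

6700 K

M_in = 10⁶/5844 = 171.12 mireds.
M_out = 171.12 + (-22) = 149.12 mireds.
T_out = 10⁶/149.12 = 6706.2 K → 6700 K.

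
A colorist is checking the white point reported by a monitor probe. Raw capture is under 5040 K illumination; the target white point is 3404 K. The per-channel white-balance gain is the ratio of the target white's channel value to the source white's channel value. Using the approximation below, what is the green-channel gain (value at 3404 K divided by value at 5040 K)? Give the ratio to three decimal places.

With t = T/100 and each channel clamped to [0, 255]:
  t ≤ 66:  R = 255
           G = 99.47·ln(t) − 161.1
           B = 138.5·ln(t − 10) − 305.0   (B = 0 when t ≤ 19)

At 5040 K (t = 50.4):
  G = 99.47·ln 50.4 − 161.1 = 99.47·3.9200 − 161.1 = 228.822.
At 3404 K (t = 34.04):
  G = 99.47·ln 34.04 − 161.1 = 99.47·3.5275 − 161.1 = 189.784.
Gain = 189.784 / 228.822 = 0.8294 → 0.829.

0.829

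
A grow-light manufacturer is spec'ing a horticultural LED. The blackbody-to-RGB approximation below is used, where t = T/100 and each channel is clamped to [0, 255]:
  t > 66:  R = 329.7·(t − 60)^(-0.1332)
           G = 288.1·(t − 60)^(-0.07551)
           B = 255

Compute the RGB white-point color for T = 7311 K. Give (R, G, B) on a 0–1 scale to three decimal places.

t = 7311/100 = 73.11; the t > 66 branch applies.
R = 329.7·(73.11 − 60)^(-0.1332) = 329.7·13.11^(-0.1332) = 329.7·0.70980 = 234.021.
G = 288.1·(73.11 − 60)^(-0.07551) = 288.1·13.11^(-0.07551) = 288.1·0.82340 = 237.221.
B = 255 by definition for t > 66.
Dividing each by 255: (0.9177, 0.9303, 1.0000) → (0.918, 0.930, 1.000).

(0.918, 0.930, 1.000)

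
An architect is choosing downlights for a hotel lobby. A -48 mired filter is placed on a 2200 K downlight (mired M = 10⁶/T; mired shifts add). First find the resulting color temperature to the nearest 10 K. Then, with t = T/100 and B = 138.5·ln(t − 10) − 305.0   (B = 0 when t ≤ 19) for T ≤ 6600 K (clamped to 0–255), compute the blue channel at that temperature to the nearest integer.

M_in = 10⁶/2200 = 454.55; M_out = 454.55 + (-48) = 406.55.
T_out = 10⁶/406.55 = 2459.7 K → 2460 K; t = 24.6.
B = 138.5·ln(24.6 − 10) − 305.0 = 138.5·ln 14.6 − 305.0 = 138.5·2.6810 − 305.0 = 66.321.
Rounded: 66.

66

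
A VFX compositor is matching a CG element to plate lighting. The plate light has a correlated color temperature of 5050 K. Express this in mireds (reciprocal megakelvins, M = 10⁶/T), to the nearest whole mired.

M = 10⁶ / 5050 = 198.020 → 198 mireds.

198 mireds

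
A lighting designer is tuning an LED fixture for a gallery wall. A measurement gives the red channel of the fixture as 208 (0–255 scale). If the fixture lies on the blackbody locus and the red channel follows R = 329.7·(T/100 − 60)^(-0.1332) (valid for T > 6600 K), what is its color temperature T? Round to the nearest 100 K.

(t − 60)^(-0.1332) = 208/329.7 = 0.63088.
t − 60 = 0.63088^(1/-0.1332) = 0.63088^(-7.508) = 31.763, so t = 91.763.
T = 100·t = 9176 K → 9200 K to the nearest 100 K.

9200 K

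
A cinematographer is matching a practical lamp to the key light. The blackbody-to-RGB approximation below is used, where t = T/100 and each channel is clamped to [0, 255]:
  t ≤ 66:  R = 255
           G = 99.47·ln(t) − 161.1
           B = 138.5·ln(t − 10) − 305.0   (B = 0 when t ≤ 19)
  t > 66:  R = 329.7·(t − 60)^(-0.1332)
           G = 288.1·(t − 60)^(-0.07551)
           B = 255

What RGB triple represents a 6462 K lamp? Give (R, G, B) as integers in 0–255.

t = 6462/100 = 64.62; the t ≤ 66 branch applies.
R = 255 by definition for t ≤ 66.
G = 99.47·ln 64.62 − 161.1 = 99.47·4.1685 − 161.1 = 253.543.
B = 138.5·ln(64.62 − 10) − 305.0 = 138.5·ln 54.62 − 305.0 = 138.5·4.0004 − 305.0 = 249.055.
Rounded: (255, 254, 249).

(255, 254, 249)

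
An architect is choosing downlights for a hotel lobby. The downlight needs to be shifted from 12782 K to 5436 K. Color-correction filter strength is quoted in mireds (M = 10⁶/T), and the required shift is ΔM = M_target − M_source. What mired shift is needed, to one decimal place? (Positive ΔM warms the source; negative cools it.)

+105.7 mireds

M_source = 10⁶/12782 = 78.235; M_target = 10⁶/5436 = 183.959.
ΔM = 183.959 − 78.235 = 105.724 → +105.7 mireds, a warming shift.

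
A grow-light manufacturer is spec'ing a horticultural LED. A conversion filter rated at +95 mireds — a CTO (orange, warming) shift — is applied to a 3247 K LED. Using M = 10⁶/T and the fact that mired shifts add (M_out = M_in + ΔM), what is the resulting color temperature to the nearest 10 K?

2480 K

M_in = 10⁶/3247 = 307.98 mireds.
M_out = 307.98 + (+95) = 402.98 mireds.
T_out = 10⁶/402.98 = 2481.5 K → 2480 K.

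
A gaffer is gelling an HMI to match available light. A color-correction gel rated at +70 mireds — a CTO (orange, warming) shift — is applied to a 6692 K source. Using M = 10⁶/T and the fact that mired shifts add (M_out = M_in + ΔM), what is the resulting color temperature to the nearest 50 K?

M_in = 10⁶/6692 = 149.43 mireds.
M_out = 149.43 + (+70) = 219.43 mireds.
T_out = 10⁶/219.43 = 4557.2 K → 4550 K.

4550 K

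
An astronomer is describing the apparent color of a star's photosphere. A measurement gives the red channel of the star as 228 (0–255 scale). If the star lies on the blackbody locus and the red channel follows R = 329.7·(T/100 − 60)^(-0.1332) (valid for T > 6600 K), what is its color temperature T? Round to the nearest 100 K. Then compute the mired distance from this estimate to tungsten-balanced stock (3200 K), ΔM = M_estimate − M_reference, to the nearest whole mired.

-181 mireds

(t − 60)^(-0.1332) = 228/329.7 = 0.69154.
t − 60 = 0.69154^(1/-0.1332) = 0.69154^(-7.508) = 15.943, so t = 75.943.
T = 100·t = 7594 K → 7600 K to the nearest 100 K.
M_estimate = 10⁶/7600 = 131.58; M_reference = 10⁶/3200 = 312.50.
ΔM = 131.58 − 312.50 = -180.92 → -181 mireds.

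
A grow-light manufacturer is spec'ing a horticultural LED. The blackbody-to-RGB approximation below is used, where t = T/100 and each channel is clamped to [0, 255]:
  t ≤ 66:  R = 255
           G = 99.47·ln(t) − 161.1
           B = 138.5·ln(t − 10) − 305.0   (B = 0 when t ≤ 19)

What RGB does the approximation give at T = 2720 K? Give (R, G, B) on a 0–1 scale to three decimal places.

(1.000, 0.657, 0.349)

t = 2720/100 = 27.2; the t ≤ 66 branch applies.
R = 255 by definition for t ≤ 66.
G = 99.47·ln 27.2 − 161.1 = 99.47·3.3032 − 161.1 = 167.471.
B = 138.5·ln(27.2 − 10) − 305.0 = 138.5·ln 17.2 − 305.0 = 138.5·2.8449 − 305.0 = 89.020.
Dividing each by 255: (1.0000, 0.6567, 0.3491) → (1.000, 0.657, 0.349).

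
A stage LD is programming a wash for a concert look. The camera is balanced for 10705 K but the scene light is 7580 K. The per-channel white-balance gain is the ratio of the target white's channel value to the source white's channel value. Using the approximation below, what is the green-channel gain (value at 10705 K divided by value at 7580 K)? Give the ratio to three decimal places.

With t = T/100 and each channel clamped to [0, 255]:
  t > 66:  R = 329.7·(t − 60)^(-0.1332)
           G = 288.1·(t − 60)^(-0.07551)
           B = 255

At 7580 K (t = 75.8):
  G = 288.1·(75.8 − 60)^(-0.07551) = 288.1·15.8^(-0.07551) = 288.1·0.81188 = 233.901.
At 10705 K (t = 107.05):
  G = 288.1·(107.05 − 60)^(-0.07551) = 288.1·47.05^(-0.07551) = 288.1·0.74766 = 215.401.
Gain = 215.401 / 233.901 = 0.9209 → 0.921.

0.921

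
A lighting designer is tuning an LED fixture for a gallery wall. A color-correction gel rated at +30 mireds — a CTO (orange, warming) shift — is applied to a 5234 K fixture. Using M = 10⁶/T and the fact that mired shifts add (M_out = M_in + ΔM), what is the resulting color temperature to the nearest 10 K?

4520 K

M_in = 10⁶/5234 = 191.06 mireds.
M_out = 191.06 + (+30) = 221.06 mireds.
T_out = 10⁶/221.06 = 4523.7 K → 4520 K.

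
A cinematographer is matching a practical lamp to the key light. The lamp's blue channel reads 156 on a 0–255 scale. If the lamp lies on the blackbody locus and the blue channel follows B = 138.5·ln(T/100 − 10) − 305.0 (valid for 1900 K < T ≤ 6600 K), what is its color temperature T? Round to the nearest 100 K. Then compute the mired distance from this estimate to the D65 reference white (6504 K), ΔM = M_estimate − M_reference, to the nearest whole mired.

+109 mireds

ln(t − 10) = (156 + 305.0) / 138.5 = 3.3285.
t − 10 = e^3.3285 = 27.897, so t = 37.897.
T = 100·t = 3790 K → 3800 K to the nearest 100 K.
M_estimate = 10⁶/3800 = 263.16; M_reference = 10⁶/6504 = 153.75.
ΔM = 263.16 − 153.75 = 109.41 → +109 mireds.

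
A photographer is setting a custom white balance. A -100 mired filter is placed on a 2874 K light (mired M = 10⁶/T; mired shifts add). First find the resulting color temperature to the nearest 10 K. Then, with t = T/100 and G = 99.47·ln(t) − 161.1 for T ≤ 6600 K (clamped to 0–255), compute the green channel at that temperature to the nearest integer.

207

M_in = 10⁶/2874 = 347.95; M_out = 347.95 + (-100) = 247.95.
T_out = 10⁶/247.95 = 4033.1 K → 4030 K; t = 40.3.
G = 99.47·ln 40.3 − 161.1 = 99.47·3.6964 − 161.1 = 206.576.
Rounded: 207.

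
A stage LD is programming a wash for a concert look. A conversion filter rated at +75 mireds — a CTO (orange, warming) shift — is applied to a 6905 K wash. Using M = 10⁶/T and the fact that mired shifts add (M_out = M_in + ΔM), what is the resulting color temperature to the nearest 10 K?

4550 K

M_in = 10⁶/6905 = 144.82 mireds.
M_out = 144.82 + (+75) = 219.82 mireds.
T_out = 10⁶/219.82 = 4549.1 K → 4550 K.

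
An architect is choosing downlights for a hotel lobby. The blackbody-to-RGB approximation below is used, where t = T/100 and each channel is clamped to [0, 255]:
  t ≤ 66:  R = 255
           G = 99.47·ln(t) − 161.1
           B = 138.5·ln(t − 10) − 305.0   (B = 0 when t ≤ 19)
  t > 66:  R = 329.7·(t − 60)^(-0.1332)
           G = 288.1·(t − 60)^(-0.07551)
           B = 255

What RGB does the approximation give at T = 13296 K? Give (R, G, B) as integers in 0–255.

t = 13296/100 = 132.96; the t > 66 branch applies.
R = 329.7·(132.96 − 60)^(-0.1332) = 329.7·72.96^(-0.1332) = 329.7·0.56473 = 186.190.
G = 288.1·(132.96 − 60)^(-0.07551) = 288.1·72.96^(-0.07551) = 288.1·0.72330 = 208.383.
B = 255 by definition for t > 66.
Rounded: (186, 208, 255).

(186, 208, 255)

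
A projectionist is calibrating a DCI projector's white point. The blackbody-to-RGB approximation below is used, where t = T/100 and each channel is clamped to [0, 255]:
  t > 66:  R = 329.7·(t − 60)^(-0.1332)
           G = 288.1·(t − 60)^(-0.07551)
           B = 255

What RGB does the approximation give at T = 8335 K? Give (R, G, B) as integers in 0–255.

t = 8335/100 = 83.35; the t > 66 branch applies.
R = 329.7·(83.35 − 60)^(-0.1332) = 329.7·23.35^(-0.1332) = 329.7·0.65727 = 216.702.
G = 288.1·(83.35 − 60)^(-0.07551) = 288.1·23.35^(-0.07551) = 288.1·0.78828 = 227.104.
B = 255 by definition for t > 66.
Rounded: (217, 227, 255).

(217, 227, 255)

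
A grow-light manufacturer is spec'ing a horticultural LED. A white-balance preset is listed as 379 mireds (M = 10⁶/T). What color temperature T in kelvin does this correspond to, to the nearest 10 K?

T = 10⁶ / 379 = 2638.52 K → 2640 K.

2640 K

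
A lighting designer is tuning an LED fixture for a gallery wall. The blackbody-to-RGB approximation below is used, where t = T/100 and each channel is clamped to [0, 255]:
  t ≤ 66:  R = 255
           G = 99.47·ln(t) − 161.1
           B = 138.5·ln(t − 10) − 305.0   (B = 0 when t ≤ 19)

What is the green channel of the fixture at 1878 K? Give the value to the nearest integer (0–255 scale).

131

t = 1878/100 = 18.78; the t ≤ 66 branch applies.
G = 99.47·ln 18.78 − 161.1 = 99.47·2.9328 − 161.1 = 130.625.
Rounded: 131.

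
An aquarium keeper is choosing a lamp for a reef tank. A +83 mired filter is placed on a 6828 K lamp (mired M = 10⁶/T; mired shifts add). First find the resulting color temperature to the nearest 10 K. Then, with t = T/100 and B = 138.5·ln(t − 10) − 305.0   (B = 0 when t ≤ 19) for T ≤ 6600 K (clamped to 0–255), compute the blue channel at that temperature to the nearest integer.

M_in = 10⁶/6828 = 146.46; M_out = 146.46 + (+83) = 229.46.
T_out = 10⁶/229.46 = 4358.1 K → 4360 K; t = 43.6.
B = 138.5·ln(43.6 − 10) − 305.0 = 138.5·ln 33.6 − 305.0 = 138.5·3.5145 − 305.0 = 181.762.
Rounded: 182.

182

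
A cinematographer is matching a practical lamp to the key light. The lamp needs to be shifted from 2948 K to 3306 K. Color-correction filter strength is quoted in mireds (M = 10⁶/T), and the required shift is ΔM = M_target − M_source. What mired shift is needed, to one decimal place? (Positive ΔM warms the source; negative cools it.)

-36.7 mireds

M_source = 10⁶/2948 = 339.213; M_target = 10⁶/3306 = 302.480.
ΔM = 302.480 − 339.213 = -36.733 → -36.7 mireds, a cooling shift.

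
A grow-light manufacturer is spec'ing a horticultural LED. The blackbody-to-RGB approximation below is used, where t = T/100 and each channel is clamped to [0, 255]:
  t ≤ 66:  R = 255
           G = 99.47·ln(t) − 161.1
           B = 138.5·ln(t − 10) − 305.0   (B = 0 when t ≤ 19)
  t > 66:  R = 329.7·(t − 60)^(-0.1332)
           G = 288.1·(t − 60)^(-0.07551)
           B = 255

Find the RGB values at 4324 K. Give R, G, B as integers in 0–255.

t = 4324/100 = 43.24; the t ≤ 66 branch applies.
R = 255 by definition for t ≤ 66.
G = 99.47·ln 43.24 − 161.1 = 99.47·3.7668 − 161.1 = 213.580.
B = 138.5·ln(43.24 − 10) − 305.0 = 138.5·ln 33.24 − 305.0 = 138.5·3.5038 − 305.0 = 180.270.
Rounded: (255, 214, 180).

R=255, G=214, B=180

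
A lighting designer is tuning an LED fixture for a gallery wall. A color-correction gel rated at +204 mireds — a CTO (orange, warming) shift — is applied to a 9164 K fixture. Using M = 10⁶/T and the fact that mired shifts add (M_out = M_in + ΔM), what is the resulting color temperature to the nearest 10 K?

M_in = 10⁶/9164 = 109.12 mireds.
M_out = 109.12 + (+204) = 313.12 mireds.
T_out = 10⁶/313.12 = 3193.6 K → 3190 K.

3190 K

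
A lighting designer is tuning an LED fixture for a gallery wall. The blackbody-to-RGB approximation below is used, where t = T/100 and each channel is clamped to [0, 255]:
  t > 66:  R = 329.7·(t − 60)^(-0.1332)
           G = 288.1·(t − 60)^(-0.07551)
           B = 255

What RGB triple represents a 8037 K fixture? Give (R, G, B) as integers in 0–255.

(221, 229, 255)

t = 8037/100 = 80.37; the t > 66 branch applies.
R = 329.7·(80.37 − 60)^(-0.1332) = 329.7·20.37^(-0.1332) = 329.7·0.66933 = 220.679.
G = 288.1·(80.37 − 60)^(-0.07551) = 288.1·20.37^(-0.07551) = 288.1·0.79645 = 229.457.
B = 255 by definition for t > 66.
Rounded: (221, 229, 255).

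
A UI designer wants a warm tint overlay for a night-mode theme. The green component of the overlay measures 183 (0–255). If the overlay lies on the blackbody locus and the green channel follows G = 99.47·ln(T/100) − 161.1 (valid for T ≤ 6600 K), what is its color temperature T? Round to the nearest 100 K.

3200 K

ln t = (183 + 161.1) / 99.47 = 3.4593.
t = e^3.4593 = 31.796.
T = 100·t = 3180 K → 3200 K to the nearest 100 K.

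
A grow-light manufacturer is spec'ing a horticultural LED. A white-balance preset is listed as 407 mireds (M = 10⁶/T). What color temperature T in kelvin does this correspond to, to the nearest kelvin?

T = 10⁶ / 407 = 2457.00 K → 2457 K.

2457 K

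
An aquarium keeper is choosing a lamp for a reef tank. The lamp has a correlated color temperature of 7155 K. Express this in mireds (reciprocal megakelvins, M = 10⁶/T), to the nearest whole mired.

140 mireds

M = 10⁶ / 7155 = 139.762 → 140 mireds.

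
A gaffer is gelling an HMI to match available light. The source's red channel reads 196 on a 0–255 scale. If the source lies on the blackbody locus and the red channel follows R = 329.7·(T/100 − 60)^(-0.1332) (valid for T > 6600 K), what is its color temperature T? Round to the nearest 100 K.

11000 K

(t − 60)^(-0.1332) = 196/329.7 = 0.59448.
t − 60 = 0.59448^(1/-0.1332) = 0.59448^(-7.508) = 49.621, so t = 109.621.
T = 100·t = 10962 K → 11000 K to the nearest 100 K.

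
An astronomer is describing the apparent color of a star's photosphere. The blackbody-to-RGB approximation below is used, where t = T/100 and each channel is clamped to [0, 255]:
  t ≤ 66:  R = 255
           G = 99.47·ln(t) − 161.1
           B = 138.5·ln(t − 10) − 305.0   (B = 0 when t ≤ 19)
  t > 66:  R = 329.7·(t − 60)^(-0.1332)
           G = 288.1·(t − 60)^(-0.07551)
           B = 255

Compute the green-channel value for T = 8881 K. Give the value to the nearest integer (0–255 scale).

t = 8881/100 = 88.81; the t > 66 branch applies.
G = 288.1·(88.81 − 60)^(-0.07551) = 288.1·28.81^(-0.07551) = 288.1·0.77587 = 223.529.
Rounded: 224.

224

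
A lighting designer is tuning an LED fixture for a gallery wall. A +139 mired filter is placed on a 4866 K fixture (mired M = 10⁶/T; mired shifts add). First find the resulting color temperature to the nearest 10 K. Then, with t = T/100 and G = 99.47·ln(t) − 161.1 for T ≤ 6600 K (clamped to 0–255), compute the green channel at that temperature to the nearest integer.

174

M_in = 10⁶/4866 = 205.51; M_out = 205.51 + (+139) = 344.51.
T_out = 10⁶/344.51 = 2902.7 K → 2900 K; t = 29.
G = 99.47·ln 29 − 161.1 = 99.47·3.3673 − 161.1 = 173.845.
Rounded: 174.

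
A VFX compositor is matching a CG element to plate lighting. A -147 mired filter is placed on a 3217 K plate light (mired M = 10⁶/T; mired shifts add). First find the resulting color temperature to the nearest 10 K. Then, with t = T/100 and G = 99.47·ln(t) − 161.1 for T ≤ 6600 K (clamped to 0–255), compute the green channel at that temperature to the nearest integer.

M_in = 10⁶/3217 = 310.85; M_out = 310.85 + (-147) = 163.85.
T_out = 10⁶/163.85 = 6103.2 K → 6100 K; t = 61.
G = 99.47·ln 61 − 161.1 = 99.47·4.1109 − 161.1 = 247.809.
Rounded: 248.

248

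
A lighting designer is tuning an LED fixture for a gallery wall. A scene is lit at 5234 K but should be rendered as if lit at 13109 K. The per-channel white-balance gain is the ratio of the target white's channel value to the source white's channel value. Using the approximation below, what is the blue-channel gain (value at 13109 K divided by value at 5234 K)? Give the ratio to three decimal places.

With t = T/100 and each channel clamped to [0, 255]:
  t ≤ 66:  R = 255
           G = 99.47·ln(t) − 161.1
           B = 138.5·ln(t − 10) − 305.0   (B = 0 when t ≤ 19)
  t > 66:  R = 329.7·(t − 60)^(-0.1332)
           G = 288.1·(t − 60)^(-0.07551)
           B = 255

1.193

At 5234 K (t = 52.34):
  B = 138.5·ln(52.34 − 10) − 305.0 = 138.5·ln 42.34 − 305.0 = 138.5·3.7457 − 305.0 = 213.784.
At 13109 K (t = 131.09):
  B = 255 by definition for t > 66.
Gain = 255.000 / 213.784 = 1.1928 → 1.193.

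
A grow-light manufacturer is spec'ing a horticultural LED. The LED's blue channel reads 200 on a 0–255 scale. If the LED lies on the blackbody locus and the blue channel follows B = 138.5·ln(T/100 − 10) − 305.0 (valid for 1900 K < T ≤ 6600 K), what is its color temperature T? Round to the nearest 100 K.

ln(t − 10) = (200 + 305.0) / 138.5 = 3.6462.
t − 10 = e^3.6462 = 38.329, so t = 48.329.
T = 100·t = 4833 K → 4800 K to the nearest 100 K.

4800 K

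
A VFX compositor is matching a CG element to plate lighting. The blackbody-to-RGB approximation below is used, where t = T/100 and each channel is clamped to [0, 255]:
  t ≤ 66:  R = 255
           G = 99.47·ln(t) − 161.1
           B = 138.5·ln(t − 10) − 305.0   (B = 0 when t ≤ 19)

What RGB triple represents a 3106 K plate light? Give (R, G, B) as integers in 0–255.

(255, 181, 117)

t = 3106/100 = 31.06; the t ≤ 66 branch applies.
R = 255 by definition for t ≤ 66.
G = 99.47·ln 31.06 − 161.1 = 99.47·3.4359 − 161.1 = 180.671.
B = 138.5·ln(31.06 − 10) − 305.0 = 138.5·ln 21.06 − 305.0 = 138.5·3.0474 − 305.0 = 117.062.
Rounded: (255, 181, 117).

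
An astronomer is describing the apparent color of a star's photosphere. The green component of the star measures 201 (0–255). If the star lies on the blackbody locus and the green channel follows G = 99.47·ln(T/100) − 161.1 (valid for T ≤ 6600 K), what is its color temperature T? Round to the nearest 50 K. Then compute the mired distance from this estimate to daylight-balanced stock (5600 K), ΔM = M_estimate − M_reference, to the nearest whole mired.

+85 mireds

ln t = (201 + 161.1) / 99.47 = 3.6403.
t = e^3.6403 = 38.103.
T = 100·t = 3810 K → 3800 K to the nearest 50 K.
M_estimate = 10⁶/3800 = 263.16; M_reference = 10⁶/5600 = 178.57.
ΔM = 263.16 − 178.57 = 84.59 → +85 mireds.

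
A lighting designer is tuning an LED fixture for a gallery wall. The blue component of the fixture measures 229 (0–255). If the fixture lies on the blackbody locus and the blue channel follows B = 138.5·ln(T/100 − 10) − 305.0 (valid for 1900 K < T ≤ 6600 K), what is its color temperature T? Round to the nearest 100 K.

ln(t − 10) = (229 + 305.0) / 138.5 = 3.8556.
t − 10 = e^3.8556 = 47.257, so t = 57.257.
T = 100·t = 5726 K → 5700 K to the nearest 100 K.

5700 K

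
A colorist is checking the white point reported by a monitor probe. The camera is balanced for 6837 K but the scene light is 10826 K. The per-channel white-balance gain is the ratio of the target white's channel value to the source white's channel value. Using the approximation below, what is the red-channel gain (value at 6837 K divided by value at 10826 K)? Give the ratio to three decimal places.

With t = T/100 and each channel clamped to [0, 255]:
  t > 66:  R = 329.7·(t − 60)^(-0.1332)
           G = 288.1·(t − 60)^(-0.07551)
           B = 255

1.263

At 10826 K (t = 108.26):
  R = 329.7·(108.26 − 60)^(-0.1332) = 329.7·48.26^(-0.1332) = 329.7·0.59669 = 196.728.
At 6837 K (t = 68.37):
  R = 329.7·(68.37 − 60)^(-0.1332) = 329.7·8.37^(-0.1332) = 329.7·0.75352 = 248.435.
Gain = 248.435 / 196.728 = 1.2628 → 1.263.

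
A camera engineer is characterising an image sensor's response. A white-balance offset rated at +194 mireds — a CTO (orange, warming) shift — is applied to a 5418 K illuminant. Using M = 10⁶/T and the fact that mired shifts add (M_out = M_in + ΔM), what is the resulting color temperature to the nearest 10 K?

M_in = 10⁶/5418 = 184.57 mireds.
M_out = 184.57 + (+194) = 378.57 mireds.
T_out = 10⁶/378.57 = 2641.5 K → 2640 K.

2640 K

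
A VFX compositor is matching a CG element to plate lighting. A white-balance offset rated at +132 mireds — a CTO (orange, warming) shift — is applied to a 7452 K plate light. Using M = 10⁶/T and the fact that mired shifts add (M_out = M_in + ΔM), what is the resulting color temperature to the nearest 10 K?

M_in = 10⁶/7452 = 134.19 mireds.
M_out = 134.19 + (+132) = 266.19 mireds.
T_out = 10⁶/266.19 = 3756.7 K → 3760 K.

3760 K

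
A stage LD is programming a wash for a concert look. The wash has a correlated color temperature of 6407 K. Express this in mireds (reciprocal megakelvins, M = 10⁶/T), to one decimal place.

M = 10⁶ / 6407 = 156.079 → 156.1 mireds.

156.1 mireds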